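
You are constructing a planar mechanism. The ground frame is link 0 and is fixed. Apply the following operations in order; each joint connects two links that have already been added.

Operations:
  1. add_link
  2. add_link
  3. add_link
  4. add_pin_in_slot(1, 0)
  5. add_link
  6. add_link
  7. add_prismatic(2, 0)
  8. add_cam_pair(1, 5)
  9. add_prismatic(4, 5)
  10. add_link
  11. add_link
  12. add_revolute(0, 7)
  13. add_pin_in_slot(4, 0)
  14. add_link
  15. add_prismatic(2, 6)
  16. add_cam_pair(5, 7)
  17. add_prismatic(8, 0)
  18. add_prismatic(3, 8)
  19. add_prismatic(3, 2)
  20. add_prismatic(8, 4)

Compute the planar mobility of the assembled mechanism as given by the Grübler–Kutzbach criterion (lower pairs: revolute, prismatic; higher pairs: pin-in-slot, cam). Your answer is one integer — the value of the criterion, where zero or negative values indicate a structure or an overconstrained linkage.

ground; <1,0,0>
#1 <2,0,0>
#2 <3,0,0>
#3 <4,0,0>
PS:1↔0 J2 <4,0,1>
#4 <5,0,1>
#5 <6,0,1>
P:2↔0 J1 <6,1,1>
C:1↔5 J2 <6,1,2>
P:4↔5 J1 <6,2,2>
#6 <7,2,2>
#7 <8,2,2>
R:0↔7 J1 <8,3,2>
PS:4↔0 J2 <8,3,3>
#8 <9,3,3>
P:2↔6 J1 <9,4,3>
C:5↔7 J2 <9,4,4>
P:8↔0 J1 <9,5,4>
P:3↔8 J1 <9,6,4>
P:3↔2 J1 <9,7,4>
P:8↔4 J1 <9,8,4>
3×8 − 2×8 − 1×4 = 4

M = 4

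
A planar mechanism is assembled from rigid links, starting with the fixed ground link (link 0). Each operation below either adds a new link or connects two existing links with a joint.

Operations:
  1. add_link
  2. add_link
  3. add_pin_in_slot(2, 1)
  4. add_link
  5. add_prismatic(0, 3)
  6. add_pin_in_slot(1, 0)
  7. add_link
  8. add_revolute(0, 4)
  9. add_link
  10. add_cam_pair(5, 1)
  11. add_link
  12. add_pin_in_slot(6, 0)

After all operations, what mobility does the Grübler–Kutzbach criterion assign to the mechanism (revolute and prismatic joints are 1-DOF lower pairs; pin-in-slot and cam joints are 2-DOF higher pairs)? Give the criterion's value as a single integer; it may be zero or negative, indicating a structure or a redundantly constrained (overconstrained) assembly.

ground; <1,0,0>
#1 <2,0,0>
#2 <3,0,0>
PS:2↔1 J2 <3,0,1>
#3 <4,0,1>
P:0↔3 J1 <4,1,1>
PS:1↔0 J2 <4,1,2>
#4 <5,1,2>
R:0↔4 J1 <5,2,2>
#5 <6,2,2>
C:5↔1 J2 <6,2,3>
#6 <7,2,3>
PS:6↔0 J2 <7,2,4>
3×6 − 2×2 − 1×4 = 10

M = 10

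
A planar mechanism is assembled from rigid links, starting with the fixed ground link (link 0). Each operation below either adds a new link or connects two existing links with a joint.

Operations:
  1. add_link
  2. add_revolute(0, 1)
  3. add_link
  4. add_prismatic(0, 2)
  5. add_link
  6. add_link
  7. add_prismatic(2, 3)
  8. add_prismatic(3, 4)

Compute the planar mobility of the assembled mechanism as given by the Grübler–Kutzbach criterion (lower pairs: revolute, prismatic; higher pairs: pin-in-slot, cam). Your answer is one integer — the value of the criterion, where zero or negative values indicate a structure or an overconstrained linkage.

M = 4

ground; <1,0,0>
#1 <2,0,0>
R:0↔1 J1 <2,1,0>
#2 <3,1,0>
P:0↔2 J1 <3,2,0>
#3 <4,2,0>
#4 <5,2,0>
P:2↔3 J1 <5,3,0>
P:3↔4 J1 <5,4,0>
3×4 − 2×4 − 1×0 = 4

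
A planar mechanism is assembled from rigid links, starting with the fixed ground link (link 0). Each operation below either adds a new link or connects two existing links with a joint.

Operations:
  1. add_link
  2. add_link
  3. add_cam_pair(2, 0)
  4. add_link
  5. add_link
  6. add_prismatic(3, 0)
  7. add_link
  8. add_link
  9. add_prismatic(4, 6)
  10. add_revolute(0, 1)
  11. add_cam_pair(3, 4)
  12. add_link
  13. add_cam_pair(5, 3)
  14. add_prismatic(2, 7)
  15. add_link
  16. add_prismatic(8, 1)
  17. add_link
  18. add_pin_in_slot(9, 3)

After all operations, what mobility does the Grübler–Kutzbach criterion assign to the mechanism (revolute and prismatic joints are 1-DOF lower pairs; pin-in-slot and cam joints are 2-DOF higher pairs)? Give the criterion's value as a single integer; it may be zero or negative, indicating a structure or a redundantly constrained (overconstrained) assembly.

M = 13

ground; <1,0,0>
#1 <2,0,0>
#2 <3,0,0>
C:2↔0 J2 <3,0,1>
#3 <4,0,1>
#4 <5,0,1>
P:3↔0 J1 <5,1,1>
#5 <6,1,1>
#6 <7,1,1>
P:4↔6 J1 <7,2,1>
R:0↔1 J1 <7,3,1>
C:3↔4 J2 <7,3,2>
#7 <8,3,2>
C:5↔3 J2 <8,3,3>
P:2↔7 J1 <8,4,3>
#8 <9,4,3>
P:8↔1 J1 <9,5,3>
#9 <10,5,3>
PS:9↔3 J2 <10,5,4>
3×9 − 2×5 − 1×4 = 13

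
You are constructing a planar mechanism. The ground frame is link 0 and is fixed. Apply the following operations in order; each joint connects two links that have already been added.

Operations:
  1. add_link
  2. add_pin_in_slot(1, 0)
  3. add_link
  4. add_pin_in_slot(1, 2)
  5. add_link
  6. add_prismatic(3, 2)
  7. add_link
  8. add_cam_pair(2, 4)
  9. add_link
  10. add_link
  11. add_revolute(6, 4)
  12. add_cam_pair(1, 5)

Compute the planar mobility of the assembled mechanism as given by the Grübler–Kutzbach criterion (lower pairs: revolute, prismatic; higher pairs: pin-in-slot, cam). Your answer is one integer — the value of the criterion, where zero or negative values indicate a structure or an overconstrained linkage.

M = 10

L=1 J1=0 J2=0
add link → L=2 J1=0 J2=0
PS@1,0 dof=2 J2 → L=2 J1=0 J2=1
add link → L=3 J1=0 J2=1
PS@1,2 dof=2 J2 → L=3 J1=0 J2=2
add link → L=4 J1=0 J2=2
P@3,2 dof=1 J1 → L=4 J1=1 J2=2
add link → L=5 J1=1 J2=2
C@2,4 dof=2 J2 → L=5 J1=1 J2=3
add link → L=6 J1=1 J2=3
add link → L=7 J1=1 J2=3
R@6,4 dof=1 J1 → L=7 J1=2 J2=3
C@1,5 dof=2 J2 → L=7 J1=2 J2=4
M=3(L−1)−2J1−J2=3·6−2·2−4=10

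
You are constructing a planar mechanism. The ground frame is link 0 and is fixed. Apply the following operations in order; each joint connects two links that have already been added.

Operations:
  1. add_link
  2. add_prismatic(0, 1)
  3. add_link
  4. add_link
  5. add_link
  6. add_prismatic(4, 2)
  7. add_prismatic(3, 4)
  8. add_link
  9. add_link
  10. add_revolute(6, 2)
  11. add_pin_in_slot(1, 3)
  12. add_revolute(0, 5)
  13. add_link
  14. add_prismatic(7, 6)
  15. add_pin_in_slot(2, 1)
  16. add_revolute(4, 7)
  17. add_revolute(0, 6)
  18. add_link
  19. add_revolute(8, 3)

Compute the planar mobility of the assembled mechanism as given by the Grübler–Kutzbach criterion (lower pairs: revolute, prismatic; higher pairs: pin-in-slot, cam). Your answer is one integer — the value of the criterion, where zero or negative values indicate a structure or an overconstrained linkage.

M = 4

[1;0;0] (link 0 is ground)
L+ [2;0;0]
P(0,1)∈J1 [2;1;0]
L+ [3;1;0]
L+ [4;1;0]
L+ [5;1;0]
P(4,2)∈J1 [5;2;0]
P(3,4)∈J1 [5;3;0]
L+ [6;3;0]
L+ [7;3;0]
R(6,2)∈J1 [7;4;0]
PS(1,3)∈J2 [7;4;1]
R(0,5)∈J1 [7;5;1]
L+ [8;5;1]
P(7,6)∈J1 [8;6;1]
PS(2,1)∈J2 [8;6;2]
R(4,7)∈J1 [8;7;2]
R(0,6)∈J1 [8;8;2]
L+ [9;8;2]
R(8,3)∈J1 [9;9;2]
mobility = 24 − 18 − 2 = 4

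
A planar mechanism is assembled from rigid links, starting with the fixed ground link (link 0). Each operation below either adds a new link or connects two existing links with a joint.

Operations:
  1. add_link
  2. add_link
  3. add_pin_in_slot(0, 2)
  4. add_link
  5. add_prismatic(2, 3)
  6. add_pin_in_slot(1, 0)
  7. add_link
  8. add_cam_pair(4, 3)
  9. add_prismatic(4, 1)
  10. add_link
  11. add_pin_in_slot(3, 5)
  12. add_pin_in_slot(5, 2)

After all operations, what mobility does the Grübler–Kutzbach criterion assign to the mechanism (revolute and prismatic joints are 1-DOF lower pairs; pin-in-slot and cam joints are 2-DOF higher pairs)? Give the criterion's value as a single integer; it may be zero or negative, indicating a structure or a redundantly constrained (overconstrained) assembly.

M = 6

link 0 = ground. State L|J1|J2 = 1|0|0
+link1  2|0|0
+link2  3|0|0
PS(0,2) f=2→J2  3|0|1
+link3  4|0|1
P(2,3) f=1→J1  4|1|1
PS(1,0) f=2→J2  4|1|2
+link4  5|1|2
C(4,3) f=2→J2  5|1|3
P(4,1) f=1→J1  5|2|3
+link5  6|2|3
PS(3,5) f=2→J2  6|2|4
PS(5,2) f=2→J2  6|2|5
M = 3(6−1)−2·2−5 = 15−4−5 = 6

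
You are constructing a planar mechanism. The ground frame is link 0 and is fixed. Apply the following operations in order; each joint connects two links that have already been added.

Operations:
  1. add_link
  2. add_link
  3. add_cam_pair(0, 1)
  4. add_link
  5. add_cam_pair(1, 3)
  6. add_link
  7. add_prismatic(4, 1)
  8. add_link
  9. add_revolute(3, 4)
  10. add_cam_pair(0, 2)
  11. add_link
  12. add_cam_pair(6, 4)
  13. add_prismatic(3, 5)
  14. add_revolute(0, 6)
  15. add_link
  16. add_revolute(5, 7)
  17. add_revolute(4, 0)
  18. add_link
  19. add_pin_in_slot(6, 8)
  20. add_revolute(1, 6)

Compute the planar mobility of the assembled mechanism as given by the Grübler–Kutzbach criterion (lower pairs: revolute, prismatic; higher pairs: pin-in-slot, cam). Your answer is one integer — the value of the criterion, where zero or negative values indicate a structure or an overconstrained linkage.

M = 5

L=1 J1=0 J2=0
add link → L=2 J1=0 J2=0
add link → L=3 J1=0 J2=0
C@0,1 dof=2 J2 → L=3 J1=0 J2=1
add link → L=4 J1=0 J2=1
C@1,3 dof=2 J2 → L=4 J1=0 J2=2
add link → L=5 J1=0 J2=2
P@4,1 dof=1 J1 → L=5 J1=1 J2=2
add link → L=6 J1=1 J2=2
R@3,4 dof=1 J1 → L=6 J1=2 J2=2
C@0,2 dof=2 J2 → L=6 J1=2 J2=3
add link → L=7 J1=2 J2=3
C@6,4 dof=2 J2 → L=7 J1=2 J2=4
P@3,5 dof=1 J1 → L=7 J1=3 J2=4
R@0,6 dof=1 J1 → L=7 J1=4 J2=4
add link → L=8 J1=4 J2=4
R@5,7 dof=1 J1 → L=8 J1=5 J2=4
R@4,0 dof=1 J1 → L=8 J1=6 J2=4
add link → L=9 J1=6 J2=4
PS@6,8 dof=2 J2 → L=9 J1=6 J2=5
R@1,6 dof=1 J1 → L=9 J1=7 J2=5
M=3(L−1)−2J1−J2=3·8−2·7−5=5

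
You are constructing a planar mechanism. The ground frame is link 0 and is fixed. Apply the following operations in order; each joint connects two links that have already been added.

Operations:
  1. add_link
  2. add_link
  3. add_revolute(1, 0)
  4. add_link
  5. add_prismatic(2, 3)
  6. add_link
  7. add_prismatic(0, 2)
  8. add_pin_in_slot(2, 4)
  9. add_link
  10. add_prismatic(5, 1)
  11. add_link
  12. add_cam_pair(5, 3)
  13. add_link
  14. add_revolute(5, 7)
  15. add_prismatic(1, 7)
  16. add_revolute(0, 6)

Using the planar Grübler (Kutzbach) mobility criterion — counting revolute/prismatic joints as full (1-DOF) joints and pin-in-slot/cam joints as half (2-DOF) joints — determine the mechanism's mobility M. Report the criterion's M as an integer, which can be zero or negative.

ground; <1,0,0>
#1 <2,0,0>
#2 <3,0,0>
R:1↔0 J1 <3,1,0>
#3 <4,1,0>
P:2↔3 J1 <4,2,0>
#4 <5,2,0>
P:0↔2 J1 <5,3,0>
PS:2↔4 J2 <5,3,1>
#5 <6,3,1>
P:5↔1 J1 <6,4,1>
#6 <7,4,1>
C:5↔3 J2 <7,4,2>
#7 <8,4,2>
R:5↔7 J1 <8,5,2>
P:1↔7 J1 <8,6,2>
R:0↔6 J1 <8,7,2>
3×7 − 2×7 − 1×2 = 5

M = 5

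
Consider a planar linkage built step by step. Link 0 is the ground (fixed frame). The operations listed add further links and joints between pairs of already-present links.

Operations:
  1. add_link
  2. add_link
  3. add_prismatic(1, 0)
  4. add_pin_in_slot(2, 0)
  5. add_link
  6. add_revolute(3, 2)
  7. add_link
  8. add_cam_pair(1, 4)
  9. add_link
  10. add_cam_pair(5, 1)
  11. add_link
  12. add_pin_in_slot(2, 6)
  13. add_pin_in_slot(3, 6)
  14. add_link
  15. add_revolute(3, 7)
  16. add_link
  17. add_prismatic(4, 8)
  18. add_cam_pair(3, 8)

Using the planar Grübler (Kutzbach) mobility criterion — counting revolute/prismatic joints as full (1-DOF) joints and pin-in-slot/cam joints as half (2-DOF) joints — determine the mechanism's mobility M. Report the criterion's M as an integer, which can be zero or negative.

M = 10

L=1 J1=0 J2=0
add link → L=2 J1=0 J2=0
add link → L=3 J1=0 J2=0
P@1,0 dof=1 J1 → L=3 J1=1 J2=0
PS@2,0 dof=2 J2 → L=3 J1=1 J2=1
add link → L=4 J1=1 J2=1
R@3,2 dof=1 J1 → L=4 J1=2 J2=1
add link → L=5 J1=2 J2=1
C@1,4 dof=2 J2 → L=5 J1=2 J2=2
add link → L=6 J1=2 J2=2
C@5,1 dof=2 J2 → L=6 J1=2 J2=3
add link → L=7 J1=2 J2=3
PS@2,6 dof=2 J2 → L=7 J1=2 J2=4
PS@3,6 dof=2 J2 → L=7 J1=2 J2=5
add link → L=8 J1=2 J2=5
R@3,7 dof=1 J1 → L=8 J1=3 J2=5
add link → L=9 J1=3 J2=5
P@4,8 dof=1 J1 → L=9 J1=4 J2=5
C@3,8 dof=2 J2 → L=9 J1=4 J2=6
M=3(L−1)−2J1−J2=3·8−2·4−6=10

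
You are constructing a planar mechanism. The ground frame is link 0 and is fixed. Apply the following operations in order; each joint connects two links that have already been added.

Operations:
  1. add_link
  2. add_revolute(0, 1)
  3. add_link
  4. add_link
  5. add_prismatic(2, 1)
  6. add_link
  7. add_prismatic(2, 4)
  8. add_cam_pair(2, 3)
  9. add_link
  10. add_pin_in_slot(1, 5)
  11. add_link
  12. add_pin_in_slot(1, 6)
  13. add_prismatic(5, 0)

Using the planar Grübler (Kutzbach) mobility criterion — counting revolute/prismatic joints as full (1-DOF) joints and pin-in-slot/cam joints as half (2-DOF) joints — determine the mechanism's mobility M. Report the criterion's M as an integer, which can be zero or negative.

link 0 = ground. State L|J1|J2 = 1|0|0
+link1  2|0|0
R(0,1) f=1→J1  2|1|0
+link2  3|1|0
+link3  4|1|0
P(2,1) f=1→J1  4|2|0
+link4  5|2|0
P(2,4) f=1→J1  5|3|0
C(2,3) f=2→J2  5|3|1
+link5  6|3|1
PS(1,5) f=2→J2  6|3|2
+link6  7|3|2
PS(1,6) f=2→J2  7|3|3
P(5,0) f=1→J1  7|4|3
M = 3(7−1)−2·4−3 = 18−8−3 = 7

M = 7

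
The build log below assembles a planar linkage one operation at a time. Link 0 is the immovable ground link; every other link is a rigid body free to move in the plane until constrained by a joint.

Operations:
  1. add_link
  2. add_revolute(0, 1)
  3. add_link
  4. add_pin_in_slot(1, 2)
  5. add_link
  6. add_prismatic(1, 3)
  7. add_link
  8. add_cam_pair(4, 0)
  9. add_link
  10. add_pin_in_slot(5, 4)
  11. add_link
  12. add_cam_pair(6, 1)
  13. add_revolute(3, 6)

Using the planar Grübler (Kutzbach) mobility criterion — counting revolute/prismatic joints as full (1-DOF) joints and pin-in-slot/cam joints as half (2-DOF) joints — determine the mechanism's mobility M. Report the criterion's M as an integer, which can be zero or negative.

L=1 J1=0 J2=0
add link → L=2 J1=0 J2=0
R@0,1 dof=1 J1 → L=2 J1=1 J2=0
add link → L=3 J1=1 J2=0
PS@1,2 dof=2 J2 → L=3 J1=1 J2=1
add link → L=4 J1=1 J2=1
P@1,3 dof=1 J1 → L=4 J1=2 J2=1
add link → L=5 J1=2 J2=1
C@4,0 dof=2 J2 → L=5 J1=2 J2=2
add link → L=6 J1=2 J2=2
PS@5,4 dof=2 J2 → L=6 J1=2 J2=3
add link → L=7 J1=2 J2=3
C@6,1 dof=2 J2 → L=7 J1=2 J2=4
R@3,6 dof=1 J1 → L=7 J1=3 J2=4
M=3(L−1)−2J1−J2=3·6−2·3−4=8

M = 8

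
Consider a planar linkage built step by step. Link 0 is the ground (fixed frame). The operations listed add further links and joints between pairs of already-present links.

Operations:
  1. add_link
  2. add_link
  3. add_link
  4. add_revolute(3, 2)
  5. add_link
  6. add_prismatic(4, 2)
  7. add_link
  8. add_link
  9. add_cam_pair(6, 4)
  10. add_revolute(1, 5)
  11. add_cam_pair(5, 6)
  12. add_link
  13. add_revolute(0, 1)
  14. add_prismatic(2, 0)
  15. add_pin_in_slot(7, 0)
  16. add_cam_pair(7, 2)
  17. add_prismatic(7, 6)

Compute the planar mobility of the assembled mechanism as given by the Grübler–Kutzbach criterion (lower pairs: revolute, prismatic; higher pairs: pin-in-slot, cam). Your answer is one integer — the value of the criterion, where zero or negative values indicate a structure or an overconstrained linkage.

M = 5

[1;0;0] (link 0 is ground)
L+ [2;0;0]
L+ [3;0;0]
L+ [4;0;0]
R(3,2)∈J1 [4;1;0]
L+ [5;1;0]
P(4,2)∈J1 [5;2;0]
L+ [6;2;0]
L+ [7;2;0]
C(6,4)∈J2 [7;2;1]
R(1,5)∈J1 [7;3;1]
C(5,6)∈J2 [7;3;2]
L+ [8;3;2]
R(0,1)∈J1 [8;4;2]
P(2,0)∈J1 [8;5;2]
PS(7,0)∈J2 [8;5;3]
C(7,2)∈J2 [8;5;4]
P(7,6)∈J1 [8;6;4]
mobility = 21 − 12 − 4 = 5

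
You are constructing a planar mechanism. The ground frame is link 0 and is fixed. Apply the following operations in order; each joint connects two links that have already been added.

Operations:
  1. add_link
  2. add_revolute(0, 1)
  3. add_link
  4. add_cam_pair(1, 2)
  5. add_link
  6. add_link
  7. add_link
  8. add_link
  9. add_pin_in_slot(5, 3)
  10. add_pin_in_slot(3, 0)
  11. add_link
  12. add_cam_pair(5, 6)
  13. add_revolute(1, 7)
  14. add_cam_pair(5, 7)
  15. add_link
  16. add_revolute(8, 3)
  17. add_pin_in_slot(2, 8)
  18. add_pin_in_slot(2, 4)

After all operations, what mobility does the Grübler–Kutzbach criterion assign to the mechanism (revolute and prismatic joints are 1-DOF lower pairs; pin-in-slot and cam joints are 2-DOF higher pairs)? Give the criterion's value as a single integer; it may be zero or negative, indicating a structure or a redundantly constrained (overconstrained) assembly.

M = 11

L=1 J1=0 J2=0
add link → L=2 J1=0 J2=0
R@0,1 dof=1 J1 → L=2 J1=1 J2=0
add link → L=3 J1=1 J2=0
C@1,2 dof=2 J2 → L=3 J1=1 J2=1
add link → L=4 J1=1 J2=1
add link → L=5 J1=1 J2=1
add link → L=6 J1=1 J2=1
add link → L=7 J1=1 J2=1
PS@5,3 dof=2 J2 → L=7 J1=1 J2=2
PS@3,0 dof=2 J2 → L=7 J1=1 J2=3
add link → L=8 J1=1 J2=3
C@5,6 dof=2 J2 → L=8 J1=1 J2=4
R@1,7 dof=1 J1 → L=8 J1=2 J2=4
C@5,7 dof=2 J2 → L=8 J1=2 J2=5
add link → L=9 J1=2 J2=5
R@8,3 dof=1 J1 → L=9 J1=3 J2=5
PS@2,8 dof=2 J2 → L=9 J1=3 J2=6
PS@2,4 dof=2 J2 → L=9 J1=3 J2=7
M=3(L−1)−2J1−J2=3·8−2·3−7=11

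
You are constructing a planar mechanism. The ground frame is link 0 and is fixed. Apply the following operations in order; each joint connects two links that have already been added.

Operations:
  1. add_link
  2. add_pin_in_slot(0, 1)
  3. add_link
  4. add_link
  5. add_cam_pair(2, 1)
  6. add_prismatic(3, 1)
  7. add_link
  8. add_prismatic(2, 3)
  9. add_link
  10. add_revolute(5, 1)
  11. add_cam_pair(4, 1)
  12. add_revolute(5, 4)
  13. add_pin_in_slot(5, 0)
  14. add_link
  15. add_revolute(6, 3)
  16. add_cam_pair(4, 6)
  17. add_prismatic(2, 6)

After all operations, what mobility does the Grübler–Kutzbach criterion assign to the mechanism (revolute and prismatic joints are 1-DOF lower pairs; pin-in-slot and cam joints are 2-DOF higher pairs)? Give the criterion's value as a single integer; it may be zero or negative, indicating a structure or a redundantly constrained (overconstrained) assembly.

link 0 = ground. State L|J1|J2 = 1|0|0
+link1  2|0|0
PS(0,1) f=2→J2  2|0|1
+link2  3|0|1
+link3  4|0|1
C(2,1) f=2→J2  4|0|2
P(3,1) f=1→J1  4|1|2
+link4  5|1|2
P(2,3) f=1→J1  5|2|2
+link5  6|2|2
R(5,1) f=1→J1  6|3|2
C(4,1) f=2→J2  6|3|3
R(5,4) f=1→J1  6|4|3
PS(5,0) f=2→J2  6|4|4
+link6  7|4|4
R(6,3) f=1→J1  7|5|4
C(4,6) f=2→J2  7|5|5
P(2,6) f=1→J1  7|6|5
M = 3(7−1)−2·6−5 = 18−12−5 = 1

M = 1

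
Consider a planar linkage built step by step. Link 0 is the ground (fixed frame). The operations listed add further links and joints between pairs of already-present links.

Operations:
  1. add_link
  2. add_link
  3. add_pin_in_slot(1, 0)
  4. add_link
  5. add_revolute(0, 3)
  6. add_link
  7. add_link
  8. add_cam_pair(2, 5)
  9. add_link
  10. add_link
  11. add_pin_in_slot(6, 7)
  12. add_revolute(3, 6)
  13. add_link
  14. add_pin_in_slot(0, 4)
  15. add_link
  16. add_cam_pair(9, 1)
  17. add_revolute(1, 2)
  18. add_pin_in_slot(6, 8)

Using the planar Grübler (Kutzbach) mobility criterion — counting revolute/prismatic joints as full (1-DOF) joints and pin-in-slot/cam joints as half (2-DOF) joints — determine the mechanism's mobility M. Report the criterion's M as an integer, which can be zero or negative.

M = 15

link 0 = ground. State L|J1|J2 = 1|0|0
+link1  2|0|0
+link2  3|0|0
PS(1,0) f=2→J2  3|0|1
+link3  4|0|1
R(0,3) f=1→J1  4|1|1
+link4  5|1|1
+link5  6|1|1
C(2,5) f=2→J2  6|1|2
+link6  7|1|2
+link7  8|1|2
PS(6,7) f=2→J2  8|1|3
R(3,6) f=1→J1  8|2|3
+link8  9|2|3
PS(0,4) f=2→J2  9|2|4
+link9  10|2|4
C(9,1) f=2→J2  10|2|5
R(1,2) f=1→J1  10|3|5
PS(6,8) f=2→J2  10|3|6
M = 3(10−1)−2·3−6 = 27−6−6 = 15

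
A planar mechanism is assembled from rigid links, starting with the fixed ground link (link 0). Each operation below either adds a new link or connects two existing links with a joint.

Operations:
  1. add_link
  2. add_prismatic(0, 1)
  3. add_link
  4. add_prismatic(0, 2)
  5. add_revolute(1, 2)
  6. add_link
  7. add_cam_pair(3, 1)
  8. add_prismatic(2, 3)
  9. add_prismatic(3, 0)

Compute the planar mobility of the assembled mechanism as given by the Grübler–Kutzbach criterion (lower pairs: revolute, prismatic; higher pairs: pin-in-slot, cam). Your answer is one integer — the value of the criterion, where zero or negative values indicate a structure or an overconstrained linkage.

M = -2

(L,J1,J2)=(1,0,0); link0 fixed
link1: (2,0,0)
P 0-1 [J1]: (2,1,0)
link2: (3,1,0)
P 0-2 [J1]: (3,2,0)
R 1-2 [J1]: (3,3,0)
link3: (4,3,0)
C 3-1 [J2]: (4,3,1)
P 2-3 [J1]: (4,4,1)
P 3-0 [J1]: (4,5,1)
Grübler: 3·3 − 2·5 − 1 = -2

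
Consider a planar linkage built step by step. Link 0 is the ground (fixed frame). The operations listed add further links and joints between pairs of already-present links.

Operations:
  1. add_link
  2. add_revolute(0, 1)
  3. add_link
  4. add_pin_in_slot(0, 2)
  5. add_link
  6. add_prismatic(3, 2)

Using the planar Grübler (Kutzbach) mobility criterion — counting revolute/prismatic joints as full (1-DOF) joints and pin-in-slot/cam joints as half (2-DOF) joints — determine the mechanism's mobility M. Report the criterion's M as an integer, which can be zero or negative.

ground; <1,0,0>
#1 <2,0,0>
R:0↔1 J1 <2,1,0>
#2 <3,1,0>
PS:0↔2 J2 <3,1,1>
#3 <4,1,1>
P:3↔2 J1 <4,2,1>
3×3 − 2×2 − 1×1 = 4

M = 4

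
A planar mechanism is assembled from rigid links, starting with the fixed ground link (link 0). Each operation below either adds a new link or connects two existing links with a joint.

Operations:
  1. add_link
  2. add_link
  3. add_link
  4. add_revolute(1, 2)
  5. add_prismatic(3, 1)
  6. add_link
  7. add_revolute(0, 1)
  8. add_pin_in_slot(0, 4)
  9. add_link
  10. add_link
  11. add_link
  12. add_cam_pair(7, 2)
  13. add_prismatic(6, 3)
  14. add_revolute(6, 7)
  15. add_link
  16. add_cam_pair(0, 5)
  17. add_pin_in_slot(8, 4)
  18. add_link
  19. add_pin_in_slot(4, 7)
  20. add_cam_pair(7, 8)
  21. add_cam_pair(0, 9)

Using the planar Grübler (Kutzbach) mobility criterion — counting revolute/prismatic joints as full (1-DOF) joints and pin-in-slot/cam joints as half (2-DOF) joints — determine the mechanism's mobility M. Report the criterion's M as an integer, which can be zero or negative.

(L,J1,J2)=(1,0,0); link0 fixed
link1: (2,0,0)
link2: (3,0,0)
link3: (4,0,0)
R 1-2 [J1]: (4,1,0)
P 3-1 [J1]: (4,2,0)
link4: (5,2,0)
R 0-1 [J1]: (5,3,0)
PS 0-4 [J2]: (5,3,1)
link5: (6,3,1)
link6: (7,3,1)
link7: (8,3,1)
C 7-2 [J2]: (8,3,2)
P 6-3 [J1]: (8,4,2)
R 6-7 [J1]: (8,5,2)
link8: (9,5,2)
C 0-5 [J2]: (9,5,3)
PS 8-4 [J2]: (9,5,4)
link9: (10,5,4)
PS 4-7 [J2]: (10,5,5)
C 7-8 [J2]: (10,5,6)
C 0-9 [J2]: (10,5,7)
Grübler: 3·9 − 2·5 − 7 = 10

M = 10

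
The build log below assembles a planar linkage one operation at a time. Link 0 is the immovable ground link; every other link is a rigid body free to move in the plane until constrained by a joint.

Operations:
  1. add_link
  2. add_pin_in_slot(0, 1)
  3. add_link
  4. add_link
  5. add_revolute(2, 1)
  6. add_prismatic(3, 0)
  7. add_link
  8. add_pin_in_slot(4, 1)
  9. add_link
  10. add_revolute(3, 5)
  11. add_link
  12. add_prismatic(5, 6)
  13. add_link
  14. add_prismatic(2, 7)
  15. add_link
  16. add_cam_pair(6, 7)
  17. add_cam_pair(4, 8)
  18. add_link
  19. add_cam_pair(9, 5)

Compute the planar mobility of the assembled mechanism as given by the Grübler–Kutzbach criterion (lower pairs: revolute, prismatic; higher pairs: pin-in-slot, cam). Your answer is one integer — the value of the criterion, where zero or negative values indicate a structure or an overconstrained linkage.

M = 12

ground; <1,0,0>
#1 <2,0,0>
PS:0↔1 J2 <2,0,1>
#2 <3,0,1>
#3 <4,0,1>
R:2↔1 J1 <4,1,1>
P:3↔0 J1 <4,2,1>
#4 <5,2,1>
PS:4↔1 J2 <5,2,2>
#5 <6,2,2>
R:3↔5 J1 <6,3,2>
#6 <7,3,2>
P:5↔6 J1 <7,4,2>
#7 <8,4,2>
P:2↔7 J1 <8,5,2>
#8 <9,5,2>
C:6↔7 J2 <9,5,3>
C:4↔8 J2 <9,5,4>
#9 <10,5,4>
C:9↔5 J2 <10,5,5>
3×9 − 2×5 − 1×5 = 12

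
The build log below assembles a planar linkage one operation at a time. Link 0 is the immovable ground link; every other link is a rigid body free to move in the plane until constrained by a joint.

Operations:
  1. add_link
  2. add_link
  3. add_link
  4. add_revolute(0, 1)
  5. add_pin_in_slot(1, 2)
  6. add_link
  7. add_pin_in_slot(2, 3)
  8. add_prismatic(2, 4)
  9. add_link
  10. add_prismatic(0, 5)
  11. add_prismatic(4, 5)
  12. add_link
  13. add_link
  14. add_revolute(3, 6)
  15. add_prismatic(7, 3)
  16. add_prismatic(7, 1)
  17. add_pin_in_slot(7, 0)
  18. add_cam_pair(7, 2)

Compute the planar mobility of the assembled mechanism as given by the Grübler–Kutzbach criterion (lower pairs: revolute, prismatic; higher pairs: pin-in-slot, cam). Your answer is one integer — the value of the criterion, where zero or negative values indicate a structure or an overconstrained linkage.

[1;0;0] (link 0 is ground)
L+ [2;0;0]
L+ [3;0;0]
L+ [4;0;0]
R(0,1)∈J1 [4;1;0]
PS(1,2)∈J2 [4;1;1]
L+ [5;1;1]
PS(2,3)∈J2 [5;1;2]
P(2,4)∈J1 [5;2;2]
L+ [6;2;2]
P(0,5)∈J1 [6;3;2]
P(4,5)∈J1 [6;4;2]
L+ [7;4;2]
L+ [8;4;2]
R(3,6)∈J1 [8;5;2]
P(7,3)∈J1 [8;6;2]
P(7,1)∈J1 [8;7;2]
PS(7,0)∈J2 [8;7;3]
C(7,2)∈J2 [8;7;4]
mobility = 21 − 14 − 4 = 3

M = 3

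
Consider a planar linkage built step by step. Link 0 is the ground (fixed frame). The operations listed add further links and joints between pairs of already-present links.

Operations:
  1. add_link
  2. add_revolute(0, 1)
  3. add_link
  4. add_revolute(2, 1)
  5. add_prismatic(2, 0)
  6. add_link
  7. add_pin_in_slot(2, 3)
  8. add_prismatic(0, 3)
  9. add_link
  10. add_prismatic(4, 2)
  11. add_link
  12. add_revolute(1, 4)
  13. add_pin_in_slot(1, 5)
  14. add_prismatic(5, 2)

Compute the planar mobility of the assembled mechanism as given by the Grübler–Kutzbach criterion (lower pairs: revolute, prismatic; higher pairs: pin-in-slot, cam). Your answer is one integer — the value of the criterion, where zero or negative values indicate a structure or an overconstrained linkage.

M = -1

L=1 J1=0 J2=0
add link → L=2 J1=0 J2=0
R@0,1 dof=1 J1 → L=2 J1=1 J2=0
add link → L=3 J1=1 J2=0
R@2,1 dof=1 J1 → L=3 J1=2 J2=0
P@2,0 dof=1 J1 → L=3 J1=3 J2=0
add link → L=4 J1=3 J2=0
PS@2,3 dof=2 J2 → L=4 J1=3 J2=1
P@0,3 dof=1 J1 → L=4 J1=4 J2=1
add link → L=5 J1=4 J2=1
P@4,2 dof=1 J1 → L=5 J1=5 J2=1
add link → L=6 J1=5 J2=1
R@1,4 dof=1 J1 → L=6 J1=6 J2=1
PS@1,5 dof=2 J2 → L=6 J1=6 J2=2
P@5,2 dof=1 J1 → L=6 J1=7 J2=2
M=3(L−1)−2J1−J2=3·5−2·7−2=-1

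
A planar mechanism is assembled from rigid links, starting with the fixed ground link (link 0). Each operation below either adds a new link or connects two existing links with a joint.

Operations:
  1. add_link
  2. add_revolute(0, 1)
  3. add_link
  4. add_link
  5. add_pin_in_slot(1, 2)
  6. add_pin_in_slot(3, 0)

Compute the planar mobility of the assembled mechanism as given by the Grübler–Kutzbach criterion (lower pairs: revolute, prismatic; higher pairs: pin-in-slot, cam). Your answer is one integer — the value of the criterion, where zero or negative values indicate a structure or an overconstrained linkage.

M = 5

(L,J1,J2)=(1,0,0); link0 fixed
link1: (2,0,0)
R 0-1 [J1]: (2,1,0)
link2: (3,1,0)
link3: (4,1,0)
PS 1-2 [J2]: (4,1,1)
PS 3-0 [J2]: (4,1,2)
Grübler: 3·3 − 2·1 − 2 = 5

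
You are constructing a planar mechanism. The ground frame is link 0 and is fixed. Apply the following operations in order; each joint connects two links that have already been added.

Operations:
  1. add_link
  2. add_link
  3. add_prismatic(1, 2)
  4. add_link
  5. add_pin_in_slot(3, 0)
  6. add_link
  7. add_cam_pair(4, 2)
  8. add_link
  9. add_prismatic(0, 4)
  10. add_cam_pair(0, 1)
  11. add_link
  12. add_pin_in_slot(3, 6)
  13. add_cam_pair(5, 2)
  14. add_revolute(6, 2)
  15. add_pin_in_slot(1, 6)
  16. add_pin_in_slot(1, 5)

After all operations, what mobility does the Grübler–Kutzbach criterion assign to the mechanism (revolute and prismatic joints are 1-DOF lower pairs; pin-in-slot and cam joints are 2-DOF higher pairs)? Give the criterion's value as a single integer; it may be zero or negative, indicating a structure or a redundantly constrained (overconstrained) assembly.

link 0 = ground. State L|J1|J2 = 1|0|0
+link1  2|0|0
+link2  3|0|0
P(1,2) f=1→J1  3|1|0
+link3  4|1|0
PS(3,0) f=2→J2  4|1|1
+link4  5|1|1
C(4,2) f=2→J2  5|1|2
+link5  6|1|2
P(0,4) f=1→J1  6|2|2
C(0,1) f=2→J2  6|2|3
+link6  7|2|3
PS(3,6) f=2→J2  7|2|4
C(5,2) f=2→J2  7|2|5
R(6,2) f=1→J1  7|3|5
PS(1,6) f=2→J2  7|3|6
PS(1,5) f=2→J2  7|3|7
M = 3(7−1)−2·3−7 = 18−6−7 = 5

M = 5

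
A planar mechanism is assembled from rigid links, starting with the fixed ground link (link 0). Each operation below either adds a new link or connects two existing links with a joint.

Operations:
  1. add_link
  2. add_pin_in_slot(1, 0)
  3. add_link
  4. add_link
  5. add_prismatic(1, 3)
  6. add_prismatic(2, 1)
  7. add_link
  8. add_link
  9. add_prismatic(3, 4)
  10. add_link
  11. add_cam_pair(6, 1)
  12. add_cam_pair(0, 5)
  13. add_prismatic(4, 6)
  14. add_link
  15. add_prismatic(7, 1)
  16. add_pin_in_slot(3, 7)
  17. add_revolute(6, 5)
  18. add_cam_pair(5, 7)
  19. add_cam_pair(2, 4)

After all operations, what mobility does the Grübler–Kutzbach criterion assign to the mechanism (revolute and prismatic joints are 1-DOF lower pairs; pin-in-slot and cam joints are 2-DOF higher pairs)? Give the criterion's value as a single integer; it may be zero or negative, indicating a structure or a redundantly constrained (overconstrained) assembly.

M = 3

(L,J1,J2)=(1,0,0); link0 fixed
link1: (2,0,0)
PS 1-0 [J2]: (2,0,1)
link2: (3,0,1)
link3: (4,0,1)
P 1-3 [J1]: (4,1,1)
P 2-1 [J1]: (4,2,1)
link4: (5,2,1)
link5: (6,2,1)
P 3-4 [J1]: (6,3,1)
link6: (7,3,1)
C 6-1 [J2]: (7,3,2)
C 0-5 [J2]: (7,3,3)
P 4-6 [J1]: (7,4,3)
link7: (8,4,3)
P 7-1 [J1]: (8,5,3)
PS 3-7 [J2]: (8,5,4)
R 6-5 [J1]: (8,6,4)
C 5-7 [J2]: (8,6,5)
C 2-4 [J2]: (8,6,6)
Grübler: 3·7 − 2·6 − 6 = 3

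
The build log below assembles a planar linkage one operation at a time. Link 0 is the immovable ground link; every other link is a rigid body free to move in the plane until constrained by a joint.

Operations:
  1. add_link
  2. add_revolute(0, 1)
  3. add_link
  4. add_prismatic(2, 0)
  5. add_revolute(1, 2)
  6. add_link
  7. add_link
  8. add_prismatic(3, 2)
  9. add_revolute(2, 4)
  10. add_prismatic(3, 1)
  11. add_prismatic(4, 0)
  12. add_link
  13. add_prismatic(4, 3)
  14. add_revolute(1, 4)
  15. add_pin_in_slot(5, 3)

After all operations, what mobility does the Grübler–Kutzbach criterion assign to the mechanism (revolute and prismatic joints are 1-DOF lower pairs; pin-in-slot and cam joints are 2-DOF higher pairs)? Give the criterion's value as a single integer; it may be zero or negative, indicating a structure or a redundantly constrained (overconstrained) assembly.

[1;0;0] (link 0 is ground)
L+ [2;0;0]
R(0,1)∈J1 [2;1;0]
L+ [3;1;0]
P(2,0)∈J1 [3;2;0]
R(1,2)∈J1 [3;3;0]
L+ [4;3;0]
L+ [5;3;0]
P(3,2)∈J1 [5;4;0]
R(2,4)∈J1 [5;5;0]
P(3,1)∈J1 [5;6;0]
P(4,0)∈J1 [5;7;0]
L+ [6;7;0]
P(4,3)∈J1 [6;8;0]
R(1,4)∈J1 [6;9;0]
PS(5,3)∈J2 [6;9;1]
mobility = 15 − 18 − 1 = -4

M = -4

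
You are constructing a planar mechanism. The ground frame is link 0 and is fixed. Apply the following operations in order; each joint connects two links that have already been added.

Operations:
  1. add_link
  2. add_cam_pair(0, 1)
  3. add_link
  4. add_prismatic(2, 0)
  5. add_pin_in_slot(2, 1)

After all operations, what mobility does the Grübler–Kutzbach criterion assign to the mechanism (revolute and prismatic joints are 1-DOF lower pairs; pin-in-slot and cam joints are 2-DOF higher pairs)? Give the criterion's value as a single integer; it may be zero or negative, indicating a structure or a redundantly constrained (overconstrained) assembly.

(L,J1,J2)=(1,0,0); link0 fixed
link1: (2,0,0)
C 0-1 [J2]: (2,0,1)
link2: (3,0,1)
P 2-0 [J1]: (3,1,1)
PS 2-1 [J2]: (3,1,2)
Grübler: 3·2 − 2·1 − 2 = 2

M = 2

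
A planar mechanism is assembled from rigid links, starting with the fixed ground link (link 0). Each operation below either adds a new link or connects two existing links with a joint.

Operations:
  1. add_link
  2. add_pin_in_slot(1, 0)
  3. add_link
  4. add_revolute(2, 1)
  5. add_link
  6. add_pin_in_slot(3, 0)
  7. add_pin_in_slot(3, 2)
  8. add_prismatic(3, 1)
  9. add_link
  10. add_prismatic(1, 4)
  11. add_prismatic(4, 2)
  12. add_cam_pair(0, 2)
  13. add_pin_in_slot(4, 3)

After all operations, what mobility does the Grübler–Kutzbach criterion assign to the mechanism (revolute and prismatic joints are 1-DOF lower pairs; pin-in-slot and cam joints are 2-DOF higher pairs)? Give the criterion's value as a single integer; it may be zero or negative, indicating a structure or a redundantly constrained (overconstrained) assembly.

link 0 = ground. State L|J1|J2 = 1|0|0
+link1  2|0|0
PS(1,0) f=2→J2  2|0|1
+link2  3|0|1
R(2,1) f=1→J1  3|1|1
+link3  4|1|1
PS(3,0) f=2→J2  4|1|2
PS(3,2) f=2→J2  4|1|3
P(3,1) f=1→J1  4|2|3
+link4  5|2|3
P(1,4) f=1→J1  5|3|3
P(4,2) f=1→J1  5|4|3
C(0,2) f=2→J2  5|4|4
PS(4,3) f=2→J2  5|4|5
M = 3(5−1)−2·4−5 = 12−8−5 = -1

M = -1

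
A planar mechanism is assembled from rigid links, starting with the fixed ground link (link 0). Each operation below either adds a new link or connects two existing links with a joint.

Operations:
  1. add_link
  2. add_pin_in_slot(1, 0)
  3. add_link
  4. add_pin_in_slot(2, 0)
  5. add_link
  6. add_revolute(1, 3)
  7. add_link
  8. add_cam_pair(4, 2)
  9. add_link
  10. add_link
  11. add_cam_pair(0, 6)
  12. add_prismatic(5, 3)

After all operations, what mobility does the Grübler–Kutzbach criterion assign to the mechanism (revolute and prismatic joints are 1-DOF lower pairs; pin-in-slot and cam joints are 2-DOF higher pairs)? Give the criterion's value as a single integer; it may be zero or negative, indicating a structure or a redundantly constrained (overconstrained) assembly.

M = 10

L=1 J1=0 J2=0
add link → L=2 J1=0 J2=0
PS@1,0 dof=2 J2 → L=2 J1=0 J2=1
add link → L=3 J1=0 J2=1
PS@2,0 dof=2 J2 → L=3 J1=0 J2=2
add link → L=4 J1=0 J2=2
R@1,3 dof=1 J1 → L=4 J1=1 J2=2
add link → L=5 J1=1 J2=2
C@4,2 dof=2 J2 → L=5 J1=1 J2=3
add link → L=6 J1=1 J2=3
add link → L=7 J1=1 J2=3
C@0,6 dof=2 J2 → L=7 J1=1 J2=4
P@5,3 dof=1 J1 → L=7 J1=2 J2=4
M=3(L−1)−2J1−J2=3·6−2·2−4=10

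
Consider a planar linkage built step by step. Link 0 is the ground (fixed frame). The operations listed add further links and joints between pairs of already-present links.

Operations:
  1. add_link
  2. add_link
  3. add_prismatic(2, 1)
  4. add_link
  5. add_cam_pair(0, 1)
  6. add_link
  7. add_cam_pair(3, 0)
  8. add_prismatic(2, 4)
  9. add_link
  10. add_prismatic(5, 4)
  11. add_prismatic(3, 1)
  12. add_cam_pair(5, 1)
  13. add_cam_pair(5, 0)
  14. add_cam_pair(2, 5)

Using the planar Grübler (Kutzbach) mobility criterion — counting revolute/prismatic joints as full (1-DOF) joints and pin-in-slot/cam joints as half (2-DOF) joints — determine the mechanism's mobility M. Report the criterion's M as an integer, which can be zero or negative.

M = 2

(L,J1,J2)=(1,0,0); link0 fixed
link1: (2,0,0)
link2: (3,0,0)
P 2-1 [J1]: (3,1,0)
link3: (4,1,0)
C 0-1 [J2]: (4,1,1)
link4: (5,1,1)
C 3-0 [J2]: (5,1,2)
P 2-4 [J1]: (5,2,2)
link5: (6,2,2)
P 5-4 [J1]: (6,3,2)
P 3-1 [J1]: (6,4,2)
C 5-1 [J2]: (6,4,3)
C 5-0 [J2]: (6,4,4)
C 2-5 [J2]: (6,4,5)
Grübler: 3·5 − 2·4 − 5 = 2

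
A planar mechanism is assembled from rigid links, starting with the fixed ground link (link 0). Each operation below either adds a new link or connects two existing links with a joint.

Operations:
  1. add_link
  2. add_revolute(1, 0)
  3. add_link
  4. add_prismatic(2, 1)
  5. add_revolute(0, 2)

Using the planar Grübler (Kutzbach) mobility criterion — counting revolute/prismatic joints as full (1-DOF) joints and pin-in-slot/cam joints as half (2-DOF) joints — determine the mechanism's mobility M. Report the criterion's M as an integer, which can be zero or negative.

link 0 = ground. State L|J1|J2 = 1|0|0
+link1  2|0|0
R(1,0) f=1→J1  2|1|0
+link2  3|1|0
P(2,1) f=1→J1  3|2|0
R(0,2) f=1→J1  3|3|0
M = 3(3−1)−2·3−0 = 6−6−0 = 0

M = 0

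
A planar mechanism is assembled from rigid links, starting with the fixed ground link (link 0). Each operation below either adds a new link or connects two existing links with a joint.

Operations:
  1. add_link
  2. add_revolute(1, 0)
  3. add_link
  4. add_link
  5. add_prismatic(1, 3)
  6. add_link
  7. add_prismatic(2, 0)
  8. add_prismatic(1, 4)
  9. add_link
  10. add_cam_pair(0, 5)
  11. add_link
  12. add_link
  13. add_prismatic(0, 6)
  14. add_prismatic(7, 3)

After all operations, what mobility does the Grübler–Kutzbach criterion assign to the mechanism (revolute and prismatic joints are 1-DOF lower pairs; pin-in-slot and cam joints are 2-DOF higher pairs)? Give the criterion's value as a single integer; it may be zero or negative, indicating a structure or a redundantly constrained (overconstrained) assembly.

M = 8

link 0 = ground. State L|J1|J2 = 1|0|0
+link1  2|0|0
R(1,0) f=1→J1  2|1|0
+link2  3|1|0
+link3  4|1|0
P(1,3) f=1→J1  4|2|0
+link4  5|2|0
P(2,0) f=1→J1  5|3|0
P(1,4) f=1→J1  5|4|0
+link5  6|4|0
C(0,5) f=2→J2  6|4|1
+link6  7|4|1
+link7  8|4|1
P(0,6) f=1→J1  8|5|1
P(7,3) f=1→J1  8|6|1
M = 3(8−1)−2·6−1 = 21−12−1 = 8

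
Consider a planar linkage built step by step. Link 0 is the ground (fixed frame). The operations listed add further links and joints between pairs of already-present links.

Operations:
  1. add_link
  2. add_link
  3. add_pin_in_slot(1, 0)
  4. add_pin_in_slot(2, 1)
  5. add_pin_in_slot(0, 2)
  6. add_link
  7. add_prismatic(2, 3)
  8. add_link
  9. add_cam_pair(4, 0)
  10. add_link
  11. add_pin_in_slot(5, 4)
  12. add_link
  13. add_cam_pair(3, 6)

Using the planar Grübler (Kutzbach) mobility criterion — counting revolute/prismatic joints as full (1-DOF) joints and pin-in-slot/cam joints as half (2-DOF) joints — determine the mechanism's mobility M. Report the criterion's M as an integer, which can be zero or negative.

link 0 = ground. State L|J1|J2 = 1|0|0
+link1  2|0|0
+link2  3|0|0
PS(1,0) f=2→J2  3|0|1
PS(2,1) f=2→J2  3|0|2
PS(0,2) f=2→J2  3|0|3
+link3  4|0|3
P(2,3) f=1→J1  4|1|3
+link4  5|1|3
C(4,0) f=2→J2  5|1|4
+link5  6|1|4
PS(5,4) f=2→J2  6|1|5
+link6  7|1|5
C(3,6) f=2→J2  7|1|6
M = 3(7−1)−2·1−6 = 18−2−6 = 10

M = 10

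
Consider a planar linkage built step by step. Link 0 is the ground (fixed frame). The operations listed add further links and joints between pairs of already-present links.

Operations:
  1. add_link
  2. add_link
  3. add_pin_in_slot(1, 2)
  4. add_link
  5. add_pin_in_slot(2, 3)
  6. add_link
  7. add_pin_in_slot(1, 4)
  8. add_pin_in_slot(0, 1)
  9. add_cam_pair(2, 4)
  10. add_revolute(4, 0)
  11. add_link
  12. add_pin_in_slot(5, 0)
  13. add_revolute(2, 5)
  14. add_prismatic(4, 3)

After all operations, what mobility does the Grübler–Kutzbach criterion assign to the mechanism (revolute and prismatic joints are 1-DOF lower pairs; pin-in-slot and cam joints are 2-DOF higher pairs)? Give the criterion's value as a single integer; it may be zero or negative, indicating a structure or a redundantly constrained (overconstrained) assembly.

M = 3

link 0 = ground. State L|J1|J2 = 1|0|0
+link1  2|0|0
+link2  3|0|0
PS(1,2) f=2→J2  3|0|1
+link3  4|0|1
PS(2,3) f=2→J2  4|0|2
+link4  5|0|2
PS(1,4) f=2→J2  5|0|3
PS(0,1) f=2→J2  5|0|4
C(2,4) f=2→J2  5|0|5
R(4,0) f=1→J1  5|1|5
+link5  6|1|5
PS(5,0) f=2→J2  6|1|6
R(2,5) f=1→J1  6|2|6
P(4,3) f=1→J1  6|3|6
M = 3(6−1)−2·3−6 = 15−6−6 = 3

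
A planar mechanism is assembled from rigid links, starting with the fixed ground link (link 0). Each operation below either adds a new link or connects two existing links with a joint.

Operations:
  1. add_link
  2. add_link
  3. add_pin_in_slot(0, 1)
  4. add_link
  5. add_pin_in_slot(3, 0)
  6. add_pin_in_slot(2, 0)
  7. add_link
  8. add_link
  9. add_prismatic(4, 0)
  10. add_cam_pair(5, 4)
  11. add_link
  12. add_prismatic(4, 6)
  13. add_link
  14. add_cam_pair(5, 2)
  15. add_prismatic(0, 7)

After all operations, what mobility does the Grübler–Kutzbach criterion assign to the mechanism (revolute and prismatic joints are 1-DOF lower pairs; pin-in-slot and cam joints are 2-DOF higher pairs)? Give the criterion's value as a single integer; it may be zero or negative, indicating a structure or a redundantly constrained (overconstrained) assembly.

link 0 = ground. State L|J1|J2 = 1|0|0
+link1  2|0|0
+link2  3|0|0
PS(0,1) f=2→J2  3|0|1
+link3  4|0|1
PS(3,0) f=2→J2  4|0|2
PS(2,0) f=2→J2  4|0|3
+link4  5|0|3
+link5  6|0|3
P(4,0) f=1→J1  6|1|3
C(5,4) f=2→J2  6|1|4
+link6  7|1|4
P(4,6) f=1→J1  7|2|4
+link7  8|2|4
C(5,2) f=2→J2  8|2|5
P(0,7) f=1→J1  8|3|5
M = 3(8−1)−2·3−5 = 21−6−5 = 10

M = 10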